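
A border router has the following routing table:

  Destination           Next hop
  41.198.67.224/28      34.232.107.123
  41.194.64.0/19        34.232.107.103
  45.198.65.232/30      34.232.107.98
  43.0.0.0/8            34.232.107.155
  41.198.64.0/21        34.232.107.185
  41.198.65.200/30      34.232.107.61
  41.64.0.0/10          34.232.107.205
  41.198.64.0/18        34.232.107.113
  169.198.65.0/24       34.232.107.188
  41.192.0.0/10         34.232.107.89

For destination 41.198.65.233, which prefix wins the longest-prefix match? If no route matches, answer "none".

41.198.64.0/21

Entries matching 41.198.65.233:
  41.192.0.0/10 (41.192.0.0 - 41.255.255.255)
  41.198.64.0/18 (41.198.64.0 - 41.198.127.255)
  41.198.64.0/21 (41.198.64.0 - 41.198.71.255)
Most specific is 41.198.64.0/21.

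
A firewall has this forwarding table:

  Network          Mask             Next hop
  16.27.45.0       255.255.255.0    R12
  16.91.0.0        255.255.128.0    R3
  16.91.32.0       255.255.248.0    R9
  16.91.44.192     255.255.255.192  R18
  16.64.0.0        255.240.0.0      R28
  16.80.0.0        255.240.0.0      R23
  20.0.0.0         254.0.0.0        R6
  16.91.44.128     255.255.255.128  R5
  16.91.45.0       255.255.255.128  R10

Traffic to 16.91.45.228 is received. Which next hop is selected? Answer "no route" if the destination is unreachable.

Routes whose prefix contains 16.91.45.228:
  16.80.0.0/12 (16.80.0.0 - 16.95.255.255) -> R23
  16.91.0.0/17 (16.91.0.0 - 16.91.127.255) -> R3
More-specific entries that do NOT match:
  16.91.44.192/26 (16.91.44.192 - 16.91.44.255) does not contain 16.91.45.228
  16.91.44.128/25 (16.91.44.128 - 16.91.44.255) does not contain 16.91.45.228
  16.91.45.0/25 (16.91.45.0 - 16.91.45.127) does not contain 16.91.45.228
  16.27.45.0/24 (16.27.45.0 - 16.27.45.255) does not contain 16.91.45.228
  16.91.32.0/21 (16.91.32.0 - 16.91.39.255) does not contain 16.91.45.228
Longest matching prefix is /17 -> next hop R3.

R3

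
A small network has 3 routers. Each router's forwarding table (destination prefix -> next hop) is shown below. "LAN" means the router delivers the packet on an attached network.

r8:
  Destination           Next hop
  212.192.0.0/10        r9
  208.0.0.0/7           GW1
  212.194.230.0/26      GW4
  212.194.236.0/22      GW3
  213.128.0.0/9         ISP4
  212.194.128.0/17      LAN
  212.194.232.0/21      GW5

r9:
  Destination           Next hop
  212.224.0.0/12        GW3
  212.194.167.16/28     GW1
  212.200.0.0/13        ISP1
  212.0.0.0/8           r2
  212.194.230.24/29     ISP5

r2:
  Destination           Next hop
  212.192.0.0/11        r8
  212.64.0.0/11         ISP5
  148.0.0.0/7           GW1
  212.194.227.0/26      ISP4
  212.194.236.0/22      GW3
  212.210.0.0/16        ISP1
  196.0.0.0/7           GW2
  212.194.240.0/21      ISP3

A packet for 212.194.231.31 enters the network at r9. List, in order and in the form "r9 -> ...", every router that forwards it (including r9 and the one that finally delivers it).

At r9: longest match for 212.194.231.31 is 212.0.0.0/8 -> r2
At r2: longest match for 212.194.231.31 is 212.192.0.0/11 -> r8
At r8: longest match for 212.194.231.31 is 212.194.128.0/17 -> LAN

r9 -> r2 -> r8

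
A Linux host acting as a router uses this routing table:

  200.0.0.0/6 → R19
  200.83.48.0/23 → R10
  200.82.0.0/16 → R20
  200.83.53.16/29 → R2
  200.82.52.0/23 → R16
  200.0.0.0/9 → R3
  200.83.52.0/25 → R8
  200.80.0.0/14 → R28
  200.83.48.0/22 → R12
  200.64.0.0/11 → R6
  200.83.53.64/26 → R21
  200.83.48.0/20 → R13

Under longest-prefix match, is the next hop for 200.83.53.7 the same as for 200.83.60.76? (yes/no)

yes

200.83.53.7: longest match 200.83.48.0/20 -> R13
200.83.60.76: longest match 200.83.48.0/20 -> R13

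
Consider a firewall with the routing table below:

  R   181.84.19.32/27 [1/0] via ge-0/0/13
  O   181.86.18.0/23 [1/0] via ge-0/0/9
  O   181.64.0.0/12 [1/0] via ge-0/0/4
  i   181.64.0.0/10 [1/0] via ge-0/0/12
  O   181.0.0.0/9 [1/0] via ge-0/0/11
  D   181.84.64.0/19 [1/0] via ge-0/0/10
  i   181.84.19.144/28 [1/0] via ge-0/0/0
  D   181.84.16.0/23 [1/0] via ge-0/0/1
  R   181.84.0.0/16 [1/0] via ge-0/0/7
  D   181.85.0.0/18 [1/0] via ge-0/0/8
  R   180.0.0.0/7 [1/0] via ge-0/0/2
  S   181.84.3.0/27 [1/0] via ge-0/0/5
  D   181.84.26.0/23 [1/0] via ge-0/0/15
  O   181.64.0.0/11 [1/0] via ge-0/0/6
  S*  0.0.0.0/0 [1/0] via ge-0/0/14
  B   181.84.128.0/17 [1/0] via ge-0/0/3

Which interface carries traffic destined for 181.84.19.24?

ge-0/0/7

Routes whose prefix contains 181.84.19.24:
  0.0.0.0/0 (default, matches everything) -> ge-0/0/14
  180.0.0.0/7 (180.0.0.0 - 181.255.255.255) -> ge-0/0/2
  181.0.0.0/9 (181.0.0.0 - 181.127.255.255) -> ge-0/0/11
  181.64.0.0/10 (181.64.0.0 - 181.127.255.255) -> ge-0/0/12
  181.64.0.0/11 (181.64.0.0 - 181.95.255.255) -> ge-0/0/6
  181.84.0.0/16 (181.84.0.0 - 181.84.255.255) -> ge-0/0/7
More-specific entries that do NOT match:
  181.84.19.144/28 (181.84.19.144 - 181.84.19.159) does not contain 181.84.19.24
  181.84.19.32/27 (181.84.19.32 - 181.84.19.63) does not contain 181.84.19.24
  181.84.3.0/27 (181.84.3.0 - 181.84.3.31) does not contain 181.84.19.24
  181.86.18.0/23 (181.86.18.0 - 181.86.19.255) does not contain 181.84.19.24
  181.84.16.0/23 (181.84.16.0 - 181.84.17.255) does not contain 181.84.19.24
  181.84.26.0/23 (181.84.26.0 - 181.84.27.255) does not contain 181.84.19.24
  181.84.64.0/19 (181.84.64.0 - 181.84.95.255) does not contain 181.84.19.24
  181.85.0.0/18 (181.85.0.0 - 181.85.63.255) does not contain 181.84.19.24
  181.84.128.0/17 (181.84.128.0 - 181.84.255.255) does not contain 181.84.19.24
Longest matching prefix is /16 -> interface ge-0/0/7.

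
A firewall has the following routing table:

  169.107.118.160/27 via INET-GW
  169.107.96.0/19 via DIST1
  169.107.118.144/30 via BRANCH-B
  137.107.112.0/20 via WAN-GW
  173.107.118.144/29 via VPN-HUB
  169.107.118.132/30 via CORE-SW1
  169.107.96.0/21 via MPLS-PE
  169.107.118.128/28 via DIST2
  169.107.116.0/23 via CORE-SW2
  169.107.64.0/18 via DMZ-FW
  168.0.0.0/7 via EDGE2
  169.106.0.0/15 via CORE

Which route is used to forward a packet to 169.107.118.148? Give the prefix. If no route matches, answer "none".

169.107.96.0/19

Entries matching 169.107.118.148:
  168.0.0.0/7 (168.0.0.0 - 169.255.255.255)
  169.106.0.0/15 (169.106.0.0 - 169.107.255.255)
  169.107.64.0/18 (169.107.64.0 - 169.107.127.255)
  169.107.96.0/19 (169.107.96.0 - 169.107.127.255)
Most specific is 169.107.96.0/19.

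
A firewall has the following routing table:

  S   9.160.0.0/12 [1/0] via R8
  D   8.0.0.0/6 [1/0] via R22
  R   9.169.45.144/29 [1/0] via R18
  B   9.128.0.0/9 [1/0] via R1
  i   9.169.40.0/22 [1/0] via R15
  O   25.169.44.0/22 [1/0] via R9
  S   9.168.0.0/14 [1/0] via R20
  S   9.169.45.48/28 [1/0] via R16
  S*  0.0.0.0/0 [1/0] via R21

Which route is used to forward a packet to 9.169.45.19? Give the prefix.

Entries matching 9.169.45.19:
  0.0.0.0/0 (default, matches everything)
  8.0.0.0/6 (8.0.0.0 - 11.255.255.255)
  9.128.0.0/9 (9.128.0.0 - 9.255.255.255)
  9.160.0.0/12 (9.160.0.0 - 9.175.255.255)
  9.168.0.0/14 (9.168.0.0 - 9.171.255.255)
Most specific is 9.168.0.0/14.

9.168.0.0/14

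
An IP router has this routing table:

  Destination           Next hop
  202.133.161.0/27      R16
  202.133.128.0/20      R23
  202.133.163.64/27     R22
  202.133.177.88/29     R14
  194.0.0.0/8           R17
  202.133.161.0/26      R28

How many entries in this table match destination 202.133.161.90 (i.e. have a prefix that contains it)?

0

No listed prefix contains 202.133.161.90.
Total matching entries: 0.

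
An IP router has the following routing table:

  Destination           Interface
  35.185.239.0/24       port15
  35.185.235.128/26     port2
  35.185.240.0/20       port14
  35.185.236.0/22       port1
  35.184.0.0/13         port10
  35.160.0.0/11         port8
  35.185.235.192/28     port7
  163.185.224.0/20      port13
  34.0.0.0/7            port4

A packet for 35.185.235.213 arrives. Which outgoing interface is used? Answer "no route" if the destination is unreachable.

port10

Routes whose prefix contains 35.185.235.213:
  34.0.0.0/7 (34.0.0.0 - 35.255.255.255) -> port4
  35.160.0.0/11 (35.160.0.0 - 35.191.255.255) -> port8
  35.184.0.0/13 (35.184.0.0 - 35.191.255.255) -> port10
More-specific entries that do NOT match:
  35.185.235.192/28 (35.185.235.192 - 35.185.235.207) does not contain 35.185.235.213
  35.185.235.128/26 (35.185.235.128 - 35.185.235.191) does not contain 35.185.235.213
  35.185.239.0/24 (35.185.239.0 - 35.185.239.255) does not contain 35.185.235.213
  35.185.236.0/22 (35.185.236.0 - 35.185.239.255) does not contain 35.185.235.213
  35.185.240.0/20 (35.185.240.0 - 35.185.255.255) does not contain 35.185.235.213
  163.185.224.0/20 (163.185.224.0 - 163.185.239.255) does not contain 35.185.235.213
Longest matching prefix is /13 -> interface port10.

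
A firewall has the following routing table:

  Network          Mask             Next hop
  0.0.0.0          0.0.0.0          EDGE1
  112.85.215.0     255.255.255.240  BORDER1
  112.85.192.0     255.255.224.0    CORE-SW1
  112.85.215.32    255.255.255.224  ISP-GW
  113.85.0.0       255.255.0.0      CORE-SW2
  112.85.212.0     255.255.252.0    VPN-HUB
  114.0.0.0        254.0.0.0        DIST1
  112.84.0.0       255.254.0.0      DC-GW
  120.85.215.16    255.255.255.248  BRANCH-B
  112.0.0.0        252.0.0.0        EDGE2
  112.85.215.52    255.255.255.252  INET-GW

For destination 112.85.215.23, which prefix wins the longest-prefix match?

Entries matching 112.85.215.23:
  0.0.0.0/0 (default, matches everything)
  112.0.0.0/6 (112.0.0.0 - 115.255.255.255)
  112.84.0.0/15 (112.84.0.0 - 112.85.255.255)
  112.85.192.0/19 (112.85.192.0 - 112.85.223.255)
  112.85.212.0/22 (112.85.212.0 - 112.85.215.255)
Most specific is 112.85.212.0/22.

112.85.212.0/22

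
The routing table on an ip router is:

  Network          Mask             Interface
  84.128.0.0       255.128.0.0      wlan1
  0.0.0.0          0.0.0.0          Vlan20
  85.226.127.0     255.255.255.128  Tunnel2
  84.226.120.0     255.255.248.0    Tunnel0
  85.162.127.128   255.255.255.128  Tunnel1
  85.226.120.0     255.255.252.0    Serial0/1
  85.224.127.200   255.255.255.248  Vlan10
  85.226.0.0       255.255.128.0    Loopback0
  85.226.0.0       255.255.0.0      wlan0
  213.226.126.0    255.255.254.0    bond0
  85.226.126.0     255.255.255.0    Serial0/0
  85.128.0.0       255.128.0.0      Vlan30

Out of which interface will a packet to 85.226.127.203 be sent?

Routes whose prefix contains 85.226.127.203:
  0.0.0.0/0 (default, matches everything) -> Vlan20
  85.128.0.0/9 (85.128.0.0 - 85.255.255.255) -> Vlan30
  85.226.0.0/16 (85.226.0.0 - 85.226.255.255) -> wlan0
  85.226.0.0/17 (85.226.0.0 - 85.226.127.255) -> Loopback0
More-specific entries that do NOT match:
  85.224.127.200/29 (85.224.127.200 - 85.224.127.207) does not contain 85.226.127.203
  85.226.127.0/25 (85.226.127.0 - 85.226.127.127) does not contain 85.226.127.203
  85.162.127.128/25 (85.162.127.128 - 85.162.127.255) does not contain 85.226.127.203
  85.226.126.0/24 (85.226.126.0 - 85.226.126.255) does not contain 85.226.127.203
  213.226.126.0/23 (213.226.126.0 - 213.226.127.255) does not contain 85.226.127.203
  85.226.120.0/22 (85.226.120.0 - 85.226.123.255) does not contain 85.226.127.203
  84.226.120.0/21 (84.226.120.0 - 84.226.127.255) does not contain 85.226.127.203
Longest matching prefix is /17 -> interface Loopback0.

Loopback0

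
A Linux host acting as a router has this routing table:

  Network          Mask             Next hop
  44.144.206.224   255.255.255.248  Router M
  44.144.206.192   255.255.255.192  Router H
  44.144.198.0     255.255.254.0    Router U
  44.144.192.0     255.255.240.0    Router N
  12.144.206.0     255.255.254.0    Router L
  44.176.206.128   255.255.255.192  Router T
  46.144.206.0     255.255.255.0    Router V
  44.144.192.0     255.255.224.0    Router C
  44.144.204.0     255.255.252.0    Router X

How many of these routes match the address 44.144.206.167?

Prefixes containing 44.144.206.167:
  44.144.192.0/19 (44.144.192.0 - 44.144.223.255)
  44.144.192.0/20 (44.144.192.0 - 44.144.207.255)
  44.144.204.0/22 (44.144.204.0 - 44.144.207.255)
Total matching entries: 3.

3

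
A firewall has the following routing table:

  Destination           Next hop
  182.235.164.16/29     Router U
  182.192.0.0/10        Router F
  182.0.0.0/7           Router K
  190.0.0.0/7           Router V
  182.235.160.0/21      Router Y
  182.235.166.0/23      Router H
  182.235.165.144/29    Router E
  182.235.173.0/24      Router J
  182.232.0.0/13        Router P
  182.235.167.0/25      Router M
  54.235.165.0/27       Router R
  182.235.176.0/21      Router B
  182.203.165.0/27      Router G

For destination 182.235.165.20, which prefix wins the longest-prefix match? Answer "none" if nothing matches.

182.235.160.0/21

Entries matching 182.235.165.20:
  182.0.0.0/7 (182.0.0.0 - 183.255.255.255)
  182.192.0.0/10 (182.192.0.0 - 182.255.255.255)
  182.232.0.0/13 (182.232.0.0 - 182.239.255.255)
  182.235.160.0/21 (182.235.160.0 - 182.235.167.255)
Most specific is 182.235.160.0/21.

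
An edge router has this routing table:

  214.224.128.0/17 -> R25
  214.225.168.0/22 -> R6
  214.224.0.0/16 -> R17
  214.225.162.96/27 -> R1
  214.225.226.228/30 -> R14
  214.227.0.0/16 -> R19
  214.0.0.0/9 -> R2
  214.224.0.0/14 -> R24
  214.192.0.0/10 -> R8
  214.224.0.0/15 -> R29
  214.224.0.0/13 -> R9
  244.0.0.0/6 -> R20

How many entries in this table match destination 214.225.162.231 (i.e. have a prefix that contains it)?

Prefixes containing 214.225.162.231:
  214.192.0.0/10 (214.192.0.0 - 214.255.255.255)
  214.224.0.0/13 (214.224.0.0 - 214.231.255.255)
  214.224.0.0/14 (214.224.0.0 - 214.227.255.255)
  214.224.0.0/15 (214.224.0.0 - 214.225.255.255)
Total matching entries: 4.

4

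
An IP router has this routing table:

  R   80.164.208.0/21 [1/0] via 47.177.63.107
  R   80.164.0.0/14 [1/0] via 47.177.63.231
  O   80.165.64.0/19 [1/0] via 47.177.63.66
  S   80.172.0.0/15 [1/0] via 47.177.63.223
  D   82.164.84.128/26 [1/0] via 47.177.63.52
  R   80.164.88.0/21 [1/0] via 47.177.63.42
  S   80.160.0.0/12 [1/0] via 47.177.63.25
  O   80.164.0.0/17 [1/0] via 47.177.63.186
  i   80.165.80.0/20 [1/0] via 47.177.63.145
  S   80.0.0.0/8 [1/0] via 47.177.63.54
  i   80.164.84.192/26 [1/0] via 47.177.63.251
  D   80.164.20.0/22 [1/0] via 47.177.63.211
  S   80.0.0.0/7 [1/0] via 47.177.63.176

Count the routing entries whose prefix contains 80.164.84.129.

5

Prefixes containing 80.164.84.129:
  80.0.0.0/7 (80.0.0.0 - 81.255.255.255)
  80.0.0.0/8 (80.0.0.0 - 80.255.255.255)
  80.160.0.0/12 (80.160.0.0 - 80.175.255.255)
  80.164.0.0/14 (80.164.0.0 - 80.167.255.255)
  80.164.0.0/17 (80.164.0.0 - 80.164.127.255)
Total matching entries: 5.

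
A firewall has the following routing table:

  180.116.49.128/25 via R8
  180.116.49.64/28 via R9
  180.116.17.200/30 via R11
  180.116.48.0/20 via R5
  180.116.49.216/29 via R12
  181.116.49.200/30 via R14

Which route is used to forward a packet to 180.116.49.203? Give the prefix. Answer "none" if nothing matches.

Entries matching 180.116.49.203:
  180.116.48.0/20 (180.116.48.0 - 180.116.63.255)
  180.116.49.128/25 (180.116.49.128 - 180.116.49.255)
Most specific is 180.116.49.128/25.

180.116.49.128/25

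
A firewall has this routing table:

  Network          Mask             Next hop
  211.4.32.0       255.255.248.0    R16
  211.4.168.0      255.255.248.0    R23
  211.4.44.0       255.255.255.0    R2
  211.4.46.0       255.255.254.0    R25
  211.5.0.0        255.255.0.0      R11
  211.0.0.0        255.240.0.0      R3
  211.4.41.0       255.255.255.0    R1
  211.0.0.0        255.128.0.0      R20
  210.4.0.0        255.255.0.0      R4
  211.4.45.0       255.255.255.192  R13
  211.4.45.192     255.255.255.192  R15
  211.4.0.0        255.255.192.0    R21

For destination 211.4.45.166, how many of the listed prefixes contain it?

3

Prefixes containing 211.4.45.166:
  211.0.0.0/9 (211.0.0.0 - 211.127.255.255)
  211.0.0.0/12 (211.0.0.0 - 211.15.255.255)
  211.4.0.0/18 (211.4.0.0 - 211.4.63.255)
Total matching entries: 3.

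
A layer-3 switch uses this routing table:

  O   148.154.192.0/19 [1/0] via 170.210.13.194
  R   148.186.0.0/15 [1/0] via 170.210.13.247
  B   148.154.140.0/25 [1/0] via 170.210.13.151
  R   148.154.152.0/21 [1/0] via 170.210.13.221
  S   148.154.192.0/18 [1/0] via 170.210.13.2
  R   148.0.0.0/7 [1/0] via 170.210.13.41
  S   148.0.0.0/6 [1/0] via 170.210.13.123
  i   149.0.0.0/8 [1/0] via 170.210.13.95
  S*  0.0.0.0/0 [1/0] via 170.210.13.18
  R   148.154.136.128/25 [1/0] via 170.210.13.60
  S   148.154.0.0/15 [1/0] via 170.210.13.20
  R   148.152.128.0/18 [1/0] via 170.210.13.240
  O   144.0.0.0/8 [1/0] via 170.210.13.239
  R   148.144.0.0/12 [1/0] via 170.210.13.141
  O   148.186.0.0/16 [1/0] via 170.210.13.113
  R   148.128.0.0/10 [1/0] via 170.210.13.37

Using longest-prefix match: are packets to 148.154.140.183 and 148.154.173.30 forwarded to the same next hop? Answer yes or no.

148.154.140.183: longest match 148.154.0.0/15 -> 170.210.13.20
148.154.173.30: longest match 148.154.0.0/15 -> 170.210.13.20

yes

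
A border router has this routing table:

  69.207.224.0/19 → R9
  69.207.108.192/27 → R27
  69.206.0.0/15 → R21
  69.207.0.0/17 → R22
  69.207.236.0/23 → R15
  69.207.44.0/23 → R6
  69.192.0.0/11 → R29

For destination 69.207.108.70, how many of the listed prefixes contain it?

Prefixes containing 69.207.108.70:
  69.192.0.0/11 (69.192.0.0 - 69.223.255.255)
  69.206.0.0/15 (69.206.0.0 - 69.207.255.255)
  69.207.0.0/17 (69.207.0.0 - 69.207.127.255)
Total matching entries: 3.

3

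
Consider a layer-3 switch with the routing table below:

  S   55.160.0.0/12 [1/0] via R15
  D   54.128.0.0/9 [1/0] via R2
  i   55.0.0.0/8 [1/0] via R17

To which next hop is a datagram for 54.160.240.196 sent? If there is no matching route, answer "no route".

Routes whose prefix contains 54.160.240.196:
  54.128.0.0/9 (54.128.0.0 - 54.255.255.255) -> R2
More-specific entries that do NOT match:
  55.160.0.0/12 (55.160.0.0 - 55.175.255.255) does not contain 54.160.240.196
Longest matching prefix is /9 -> next hop R2.

R2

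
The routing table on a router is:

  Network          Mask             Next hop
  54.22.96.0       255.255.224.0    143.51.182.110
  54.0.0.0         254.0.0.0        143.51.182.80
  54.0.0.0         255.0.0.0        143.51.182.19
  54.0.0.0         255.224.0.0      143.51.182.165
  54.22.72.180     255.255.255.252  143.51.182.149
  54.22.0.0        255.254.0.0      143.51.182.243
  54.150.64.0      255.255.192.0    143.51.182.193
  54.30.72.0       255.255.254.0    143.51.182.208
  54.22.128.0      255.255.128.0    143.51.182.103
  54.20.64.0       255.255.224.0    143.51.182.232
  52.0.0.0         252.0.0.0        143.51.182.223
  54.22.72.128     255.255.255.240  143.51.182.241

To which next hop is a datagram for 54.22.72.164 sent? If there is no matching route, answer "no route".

Routes whose prefix contains 54.22.72.164:
  52.0.0.0/6 (52.0.0.0 - 55.255.255.255) -> 143.51.182.223
  54.0.0.0/7 (54.0.0.0 - 55.255.255.255) -> 143.51.182.80
  54.0.0.0/8 (54.0.0.0 - 54.255.255.255) -> 143.51.182.19
  54.0.0.0/11 (54.0.0.0 - 54.31.255.255) -> 143.51.182.165
  54.22.0.0/15 (54.22.0.0 - 54.23.255.255) -> 143.51.182.243
More-specific entries that do NOT match:
  54.22.72.180/30 (54.22.72.180 - 54.22.72.183) does not contain 54.22.72.164
  54.22.72.128/28 (54.22.72.128 - 54.22.72.143) does not contain 54.22.72.164
  54.30.72.0/23 (54.30.72.0 - 54.30.73.255) does not contain 54.22.72.164
  54.22.96.0/19 (54.22.96.0 - 54.22.127.255) does not contain 54.22.72.164
  54.20.64.0/19 (54.20.64.0 - 54.20.95.255) does not contain 54.22.72.164
  54.150.64.0/18 (54.150.64.0 - 54.150.127.255) does not contain 54.22.72.164
  54.22.128.0/17 (54.22.128.0 - 54.22.255.255) does not contain 54.22.72.164
Longest matching prefix is /15 -> next hop 143.51.182.243.

143.51.182.243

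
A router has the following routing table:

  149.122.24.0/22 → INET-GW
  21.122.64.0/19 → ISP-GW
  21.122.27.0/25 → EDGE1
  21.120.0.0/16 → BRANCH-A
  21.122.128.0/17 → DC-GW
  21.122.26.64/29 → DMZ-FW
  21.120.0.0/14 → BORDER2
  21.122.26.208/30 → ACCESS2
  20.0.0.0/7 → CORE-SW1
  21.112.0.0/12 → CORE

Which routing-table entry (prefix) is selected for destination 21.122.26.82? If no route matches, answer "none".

Entries matching 21.122.26.82:
  20.0.0.0/7 (20.0.0.0 - 21.255.255.255)
  21.112.0.0/12 (21.112.0.0 - 21.127.255.255)
  21.120.0.0/14 (21.120.0.0 - 21.123.255.255)
Most specific is 21.120.0.0/14.

21.120.0.0/14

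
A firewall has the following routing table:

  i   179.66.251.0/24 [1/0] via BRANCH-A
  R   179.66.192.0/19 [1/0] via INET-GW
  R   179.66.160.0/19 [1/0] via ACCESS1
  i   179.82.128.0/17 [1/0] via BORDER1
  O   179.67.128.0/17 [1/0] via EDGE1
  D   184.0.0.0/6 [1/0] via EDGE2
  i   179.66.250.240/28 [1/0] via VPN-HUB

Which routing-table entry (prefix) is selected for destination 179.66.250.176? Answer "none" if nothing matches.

none

179.66.250.176 is outside every listed prefix and there is no default route.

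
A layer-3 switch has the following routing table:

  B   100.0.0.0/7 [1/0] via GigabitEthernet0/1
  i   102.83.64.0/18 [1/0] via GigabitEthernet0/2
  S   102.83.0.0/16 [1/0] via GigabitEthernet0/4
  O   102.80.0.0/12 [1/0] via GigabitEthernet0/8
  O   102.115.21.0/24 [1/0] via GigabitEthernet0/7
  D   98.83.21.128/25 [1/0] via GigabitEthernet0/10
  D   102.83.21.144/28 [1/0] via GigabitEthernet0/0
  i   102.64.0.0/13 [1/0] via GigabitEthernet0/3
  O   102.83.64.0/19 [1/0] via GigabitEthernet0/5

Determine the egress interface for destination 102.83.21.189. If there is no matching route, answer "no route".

GigabitEthernet0/4

Routes whose prefix contains 102.83.21.189:
  102.80.0.0/12 (102.80.0.0 - 102.95.255.255) -> GigabitEthernet0/8
  102.83.0.0/16 (102.83.0.0 - 102.83.255.255) -> GigabitEthernet0/4
More-specific entries that do NOT match:
  102.83.21.144/28 (102.83.21.144 - 102.83.21.159) does not contain 102.83.21.189
  98.83.21.128/25 (98.83.21.128 - 98.83.21.255) does not contain 102.83.21.189
  102.115.21.0/24 (102.115.21.0 - 102.115.21.255) does not contain 102.83.21.189
  102.83.64.0/19 (102.83.64.0 - 102.83.95.255) does not contain 102.83.21.189
  102.83.64.0/18 (102.83.64.0 - 102.83.127.255) does not contain 102.83.21.189
Longest matching prefix is /16 -> interface GigabitEthernet0/4.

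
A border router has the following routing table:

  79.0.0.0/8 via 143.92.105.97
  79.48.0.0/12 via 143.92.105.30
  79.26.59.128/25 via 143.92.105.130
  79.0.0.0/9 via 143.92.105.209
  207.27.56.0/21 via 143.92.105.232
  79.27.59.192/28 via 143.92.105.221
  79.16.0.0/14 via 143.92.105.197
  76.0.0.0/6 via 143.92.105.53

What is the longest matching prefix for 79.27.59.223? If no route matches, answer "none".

Entries matching 79.27.59.223:
  76.0.0.0/6 (76.0.0.0 - 79.255.255.255)
  79.0.0.0/8 (79.0.0.0 - 79.255.255.255)
  79.0.0.0/9 (79.0.0.0 - 79.127.255.255)
Most specific is 79.0.0.0/9.

79.0.0.0/9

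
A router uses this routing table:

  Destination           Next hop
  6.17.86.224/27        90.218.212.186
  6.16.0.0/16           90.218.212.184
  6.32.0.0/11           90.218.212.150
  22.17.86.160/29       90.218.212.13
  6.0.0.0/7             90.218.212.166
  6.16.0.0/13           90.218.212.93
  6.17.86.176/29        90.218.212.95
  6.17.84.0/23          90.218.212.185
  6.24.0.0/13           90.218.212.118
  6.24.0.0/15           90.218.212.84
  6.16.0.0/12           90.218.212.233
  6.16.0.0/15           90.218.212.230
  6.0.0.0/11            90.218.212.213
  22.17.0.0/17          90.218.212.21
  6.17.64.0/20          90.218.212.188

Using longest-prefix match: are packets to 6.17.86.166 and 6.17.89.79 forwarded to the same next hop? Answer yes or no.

6.17.86.166: longest match 6.16.0.0/15 -> 90.218.212.230
6.17.89.79: longest match 6.16.0.0/15 -> 90.218.212.230

yes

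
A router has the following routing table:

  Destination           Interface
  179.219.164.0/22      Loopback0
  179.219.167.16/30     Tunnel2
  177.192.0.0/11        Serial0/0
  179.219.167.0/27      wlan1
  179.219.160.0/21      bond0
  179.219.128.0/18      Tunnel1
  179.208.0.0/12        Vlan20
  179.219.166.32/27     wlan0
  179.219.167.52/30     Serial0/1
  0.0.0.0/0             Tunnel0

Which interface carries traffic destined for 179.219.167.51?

Routes whose prefix contains 179.219.167.51:
  0.0.0.0/0 (default, matches everything) -> Tunnel0
  179.208.0.0/12 (179.208.0.0 - 179.223.255.255) -> Vlan20
  179.219.128.0/18 (179.219.128.0 - 179.219.191.255) -> Tunnel1
  179.219.160.0/21 (179.219.160.0 - 179.219.167.255) -> bond0
  179.219.164.0/22 (179.219.164.0 - 179.219.167.255) -> Loopback0
More-specific entries that do NOT match:
  179.219.167.16/30 (179.219.167.16 - 179.219.167.19) does not contain 179.219.167.51
  179.219.167.52/30 (179.219.167.52 - 179.219.167.55) does not contain 179.219.167.51
  179.219.167.0/27 (179.219.167.0 - 179.219.167.31) does not contain 179.219.167.51
  179.219.166.32/27 (179.219.166.32 - 179.219.166.63) does not contain 179.219.167.51
Longest matching prefix is /22 -> interface Loopback0.

Loopback0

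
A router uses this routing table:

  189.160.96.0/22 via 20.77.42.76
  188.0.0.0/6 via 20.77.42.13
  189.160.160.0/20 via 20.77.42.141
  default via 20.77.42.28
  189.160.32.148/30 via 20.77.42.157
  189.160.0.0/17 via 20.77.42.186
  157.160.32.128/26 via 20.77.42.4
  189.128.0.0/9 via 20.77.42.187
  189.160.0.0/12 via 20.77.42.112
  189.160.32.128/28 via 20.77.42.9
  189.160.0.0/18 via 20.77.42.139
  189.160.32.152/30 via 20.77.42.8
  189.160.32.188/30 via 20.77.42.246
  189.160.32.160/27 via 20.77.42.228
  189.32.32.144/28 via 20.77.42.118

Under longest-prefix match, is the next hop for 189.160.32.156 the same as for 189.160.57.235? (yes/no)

yes

189.160.32.156: longest match 189.160.0.0/18 -> 20.77.42.139
189.160.57.235: longest match 189.160.0.0/18 -> 20.77.42.139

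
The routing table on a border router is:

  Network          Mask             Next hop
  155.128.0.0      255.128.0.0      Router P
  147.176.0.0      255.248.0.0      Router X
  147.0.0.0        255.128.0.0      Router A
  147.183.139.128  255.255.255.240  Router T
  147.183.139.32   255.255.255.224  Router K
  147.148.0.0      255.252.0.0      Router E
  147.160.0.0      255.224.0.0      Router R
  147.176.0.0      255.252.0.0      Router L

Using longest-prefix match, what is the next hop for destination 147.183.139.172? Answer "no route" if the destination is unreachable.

Router X

Routes whose prefix contains 147.183.139.172:
  147.160.0.0/11 (147.160.0.0 - 147.191.255.255) -> Router R
  147.176.0.0/13 (147.176.0.0 - 147.183.255.255) -> Router X
More-specific entries that do NOT match:
  147.183.139.128/28 (147.183.139.128 - 147.183.139.143) does not contain 147.183.139.172
  147.183.139.32/27 (147.183.139.32 - 147.183.139.63) does not contain 147.183.139.172
  147.148.0.0/14 (147.148.0.0 - 147.151.255.255) does not contain 147.183.139.172
  147.176.0.0/14 (147.176.0.0 - 147.179.255.255) does not contain 147.183.139.172
Longest matching prefix is /13 -> next hop Router X.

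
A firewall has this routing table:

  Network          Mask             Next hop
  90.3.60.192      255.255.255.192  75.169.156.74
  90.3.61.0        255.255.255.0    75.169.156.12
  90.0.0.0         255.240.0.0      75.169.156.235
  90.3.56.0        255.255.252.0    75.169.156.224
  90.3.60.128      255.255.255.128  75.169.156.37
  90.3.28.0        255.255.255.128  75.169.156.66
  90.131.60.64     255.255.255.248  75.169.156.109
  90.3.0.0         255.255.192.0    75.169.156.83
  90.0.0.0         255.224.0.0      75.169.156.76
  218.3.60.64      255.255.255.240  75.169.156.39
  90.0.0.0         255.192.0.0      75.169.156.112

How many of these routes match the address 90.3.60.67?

Prefixes containing 90.3.60.67:
  90.0.0.0/10 (90.0.0.0 - 90.63.255.255)
  90.0.0.0/11 (90.0.0.0 - 90.31.255.255)
  90.0.0.0/12 (90.0.0.0 - 90.15.255.255)
  90.3.0.0/18 (90.3.0.0 - 90.3.63.255)
Total matching entries: 4.

4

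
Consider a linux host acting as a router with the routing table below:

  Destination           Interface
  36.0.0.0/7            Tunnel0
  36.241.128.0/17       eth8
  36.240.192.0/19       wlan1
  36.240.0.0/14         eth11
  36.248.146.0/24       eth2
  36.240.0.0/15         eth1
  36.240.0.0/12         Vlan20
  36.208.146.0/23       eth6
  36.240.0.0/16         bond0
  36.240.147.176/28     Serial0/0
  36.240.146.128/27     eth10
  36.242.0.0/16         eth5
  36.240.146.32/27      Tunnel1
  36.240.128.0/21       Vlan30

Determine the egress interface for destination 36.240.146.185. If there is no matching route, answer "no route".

Routes whose prefix contains 36.240.146.185:
  36.0.0.0/7 (36.0.0.0 - 37.255.255.255) -> Tunnel0
  36.240.0.0/12 (36.240.0.0 - 36.255.255.255) -> Vlan20
  36.240.0.0/14 (36.240.0.0 - 36.243.255.255) -> eth11
  36.240.0.0/15 (36.240.0.0 - 36.241.255.255) -> eth1
  36.240.0.0/16 (36.240.0.0 - 36.240.255.255) -> bond0
More-specific entries that do NOT match:
  36.240.147.176/28 (36.240.147.176 - 36.240.147.191) does not contain 36.240.146.185
  36.240.146.128/27 (36.240.146.128 - 36.240.146.159) does not contain 36.240.146.185
  36.240.146.32/27 (36.240.146.32 - 36.240.146.63) does not contain 36.240.146.185
  36.248.146.0/24 (36.248.146.0 - 36.248.146.255) does not contain 36.240.146.185
  36.208.146.0/23 (36.208.146.0 - 36.208.147.255) does not contain 36.240.146.185
  36.240.128.0/21 (36.240.128.0 - 36.240.135.255) does not contain 36.240.146.185
  36.240.192.0/19 (36.240.192.0 - 36.240.223.255) does not contain 36.240.146.185
  36.241.128.0/17 (36.241.128.0 - 36.241.255.255) does not contain 36.240.146.185
Longest matching prefix is /16 -> interface bond0.

bond0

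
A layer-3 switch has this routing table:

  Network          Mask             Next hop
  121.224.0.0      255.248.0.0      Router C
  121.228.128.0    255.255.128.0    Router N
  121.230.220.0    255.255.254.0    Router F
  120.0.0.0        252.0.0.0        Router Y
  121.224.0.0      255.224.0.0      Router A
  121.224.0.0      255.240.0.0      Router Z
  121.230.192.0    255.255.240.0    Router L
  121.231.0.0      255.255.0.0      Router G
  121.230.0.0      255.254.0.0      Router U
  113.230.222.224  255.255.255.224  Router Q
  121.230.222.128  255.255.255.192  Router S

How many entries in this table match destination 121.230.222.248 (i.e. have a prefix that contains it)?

5

Prefixes containing 121.230.222.248:
  120.0.0.0/6 (120.0.0.0 - 123.255.255.255)
  121.224.0.0/11 (121.224.0.0 - 121.255.255.255)
  121.224.0.0/12 (121.224.0.0 - 121.239.255.255)
  121.224.0.0/13 (121.224.0.0 - 121.231.255.255)
  121.230.0.0/15 (121.230.0.0 - 121.231.255.255)
Total matching entries: 5.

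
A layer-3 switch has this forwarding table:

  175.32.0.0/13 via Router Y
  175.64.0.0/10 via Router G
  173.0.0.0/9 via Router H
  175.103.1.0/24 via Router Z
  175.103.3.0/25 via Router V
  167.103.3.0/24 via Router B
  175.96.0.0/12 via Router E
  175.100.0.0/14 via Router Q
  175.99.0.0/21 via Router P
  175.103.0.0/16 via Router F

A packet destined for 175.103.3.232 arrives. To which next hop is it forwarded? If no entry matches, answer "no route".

Routes whose prefix contains 175.103.3.232:
  175.64.0.0/10 (175.64.0.0 - 175.127.255.255) -> Router G
  175.96.0.0/12 (175.96.0.0 - 175.111.255.255) -> Router E
  175.100.0.0/14 (175.100.0.0 - 175.103.255.255) -> Router Q
  175.103.0.0/16 (175.103.0.0 - 175.103.255.255) -> Router F
More-specific entries that do NOT match:
  175.103.3.0/25 (175.103.3.0 - 175.103.3.127) does not contain 175.103.3.232
  175.103.1.0/24 (175.103.1.0 - 175.103.1.255) does not contain 175.103.3.232
  167.103.3.0/24 (167.103.3.0 - 167.103.3.255) does not contain 175.103.3.232
  175.99.0.0/21 (175.99.0.0 - 175.99.7.255) does not contain 175.103.3.232
Longest matching prefix is /16 -> next hop Router F.

Router F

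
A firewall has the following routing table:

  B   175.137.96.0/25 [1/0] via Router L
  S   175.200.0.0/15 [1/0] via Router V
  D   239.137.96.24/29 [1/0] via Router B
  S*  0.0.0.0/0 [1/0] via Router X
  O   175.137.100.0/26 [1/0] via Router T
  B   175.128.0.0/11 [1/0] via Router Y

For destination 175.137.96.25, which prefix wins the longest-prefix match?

Entries matching 175.137.96.25:
  0.0.0.0/0 (default, matches everything)
  175.128.0.0/11 (175.128.0.0 - 175.159.255.255)
  175.137.96.0/25 (175.137.96.0 - 175.137.96.127)
Most specific is 175.137.96.0/25.

175.137.96.0/25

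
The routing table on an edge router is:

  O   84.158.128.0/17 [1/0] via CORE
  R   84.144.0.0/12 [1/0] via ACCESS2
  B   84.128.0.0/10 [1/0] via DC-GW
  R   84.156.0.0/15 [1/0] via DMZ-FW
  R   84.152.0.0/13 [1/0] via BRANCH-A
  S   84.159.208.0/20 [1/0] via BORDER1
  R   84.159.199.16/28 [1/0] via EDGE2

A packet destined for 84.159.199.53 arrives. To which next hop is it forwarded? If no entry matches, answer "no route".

BRANCH-A

Routes whose prefix contains 84.159.199.53:
  84.128.0.0/10 (84.128.0.0 - 84.191.255.255) -> DC-GW
  84.144.0.0/12 (84.144.0.0 - 84.159.255.255) -> ACCESS2
  84.152.0.0/13 (84.152.0.0 - 84.159.255.255) -> BRANCH-A
More-specific entries that do NOT match:
  84.159.199.16/28 (84.159.199.16 - 84.159.199.31) does not contain 84.159.199.53
  84.159.208.0/20 (84.159.208.0 - 84.159.223.255) does not contain 84.159.199.53
  84.158.128.0/17 (84.158.128.0 - 84.158.255.255) does not contain 84.159.199.53
  84.156.0.0/15 (84.156.0.0 - 84.157.255.255) does not contain 84.159.199.53
Longest matching prefix is /13 -> next hop BRANCH-A.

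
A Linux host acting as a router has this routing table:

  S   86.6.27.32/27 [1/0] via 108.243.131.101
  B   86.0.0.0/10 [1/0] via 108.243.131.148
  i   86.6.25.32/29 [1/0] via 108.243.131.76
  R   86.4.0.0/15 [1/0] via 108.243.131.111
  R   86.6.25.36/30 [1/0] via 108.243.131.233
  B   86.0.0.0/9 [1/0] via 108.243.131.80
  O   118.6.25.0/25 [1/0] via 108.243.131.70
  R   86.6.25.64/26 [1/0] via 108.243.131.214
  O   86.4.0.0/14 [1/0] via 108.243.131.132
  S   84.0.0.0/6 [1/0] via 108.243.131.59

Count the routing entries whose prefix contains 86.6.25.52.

4

Prefixes containing 86.6.25.52:
  84.0.0.0/6 (84.0.0.0 - 87.255.255.255)
  86.0.0.0/9 (86.0.0.0 - 86.127.255.255)
  86.0.0.0/10 (86.0.0.0 - 86.63.255.255)
  86.4.0.0/14 (86.4.0.0 - 86.7.255.255)
Total matching entries: 4.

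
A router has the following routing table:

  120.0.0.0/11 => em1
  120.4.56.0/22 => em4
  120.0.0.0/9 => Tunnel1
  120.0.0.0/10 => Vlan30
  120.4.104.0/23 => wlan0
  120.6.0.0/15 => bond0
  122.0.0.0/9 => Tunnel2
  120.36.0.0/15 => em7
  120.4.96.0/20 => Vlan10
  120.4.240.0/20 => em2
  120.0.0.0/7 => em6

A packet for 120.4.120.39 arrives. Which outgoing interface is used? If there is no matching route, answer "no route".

em1

Routes whose prefix contains 120.4.120.39:
  120.0.0.0/7 (120.0.0.0 - 121.255.255.255) -> em6
  120.0.0.0/9 (120.0.0.0 - 120.127.255.255) -> Tunnel1
  120.0.0.0/10 (120.0.0.0 - 120.63.255.255) -> Vlan30
  120.0.0.0/11 (120.0.0.0 - 120.31.255.255) -> em1
More-specific entries that do NOT match:
  120.4.104.0/23 (120.4.104.0 - 120.4.105.255) does not contain 120.4.120.39
  120.4.56.0/22 (120.4.56.0 - 120.4.59.255) does not contain 120.4.120.39
  120.4.96.0/20 (120.4.96.0 - 120.4.111.255) does not contain 120.4.120.39
  120.4.240.0/20 (120.4.240.0 - 120.4.255.255) does not contain 120.4.120.39
  120.6.0.0/15 (120.6.0.0 - 120.7.255.255) does not contain 120.4.120.39
  120.36.0.0/15 (120.36.0.0 - 120.37.255.255) does not contain 120.4.120.39
Longest matching prefix is /11 -> interface em1.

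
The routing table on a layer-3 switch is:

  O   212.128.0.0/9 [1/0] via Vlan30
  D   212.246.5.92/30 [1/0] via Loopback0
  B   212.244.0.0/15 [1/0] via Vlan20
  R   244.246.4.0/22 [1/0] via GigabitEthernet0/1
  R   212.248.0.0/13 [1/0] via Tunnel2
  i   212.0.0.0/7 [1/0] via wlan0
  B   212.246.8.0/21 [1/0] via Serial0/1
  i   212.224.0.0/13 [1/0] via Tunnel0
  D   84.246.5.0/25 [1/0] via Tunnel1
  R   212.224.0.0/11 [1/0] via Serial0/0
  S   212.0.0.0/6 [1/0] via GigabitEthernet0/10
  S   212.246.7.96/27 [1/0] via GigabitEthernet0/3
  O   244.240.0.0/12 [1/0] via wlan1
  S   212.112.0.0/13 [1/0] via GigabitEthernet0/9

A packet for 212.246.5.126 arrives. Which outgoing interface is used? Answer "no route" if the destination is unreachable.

Routes whose prefix contains 212.246.5.126:
  212.0.0.0/6 (212.0.0.0 - 215.255.255.255) -> GigabitEthernet0/10
  212.0.0.0/7 (212.0.0.0 - 213.255.255.255) -> wlan0
  212.128.0.0/9 (212.128.0.0 - 212.255.255.255) -> Vlan30
  212.224.0.0/11 (212.224.0.0 - 212.255.255.255) -> Serial0/0
More-specific entries that do NOT match:
  212.246.5.92/30 (212.246.5.92 - 212.246.5.95) does not contain 212.246.5.126
  212.246.7.96/27 (212.246.7.96 - 212.246.7.127) does not contain 212.246.5.126
  84.246.5.0/25 (84.246.5.0 - 84.246.5.127) does not contain 212.246.5.126
  244.246.4.0/22 (244.246.4.0 - 244.246.7.255) does not contain 212.246.5.126
  212.246.8.0/21 (212.246.8.0 - 212.246.15.255) does not contain 212.246.5.126
  212.244.0.0/15 (212.244.0.0 - 212.245.255.255) does not contain 212.246.5.126
  212.248.0.0/13 (212.248.0.0 - 212.255.255.255) does not contain 212.246.5.126
  212.224.0.0/13 (212.224.0.0 - 212.231.255.255) does not contain 212.246.5.126
  212.112.0.0/13 (212.112.0.0 - 212.119.255.255) does not contain 212.246.5.126
  244.240.0.0/12 (244.240.0.0 - 244.255.255.255) does not contain 212.246.5.126
Longest matching prefix is /11 -> interface Serial0/0.

Serial0/0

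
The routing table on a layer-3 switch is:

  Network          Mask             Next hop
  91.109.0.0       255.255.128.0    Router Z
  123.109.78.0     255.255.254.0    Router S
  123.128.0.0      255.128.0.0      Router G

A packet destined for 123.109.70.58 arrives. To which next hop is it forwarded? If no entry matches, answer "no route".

No entry's prefix contains 123.109.70.58; there is no default route.

no route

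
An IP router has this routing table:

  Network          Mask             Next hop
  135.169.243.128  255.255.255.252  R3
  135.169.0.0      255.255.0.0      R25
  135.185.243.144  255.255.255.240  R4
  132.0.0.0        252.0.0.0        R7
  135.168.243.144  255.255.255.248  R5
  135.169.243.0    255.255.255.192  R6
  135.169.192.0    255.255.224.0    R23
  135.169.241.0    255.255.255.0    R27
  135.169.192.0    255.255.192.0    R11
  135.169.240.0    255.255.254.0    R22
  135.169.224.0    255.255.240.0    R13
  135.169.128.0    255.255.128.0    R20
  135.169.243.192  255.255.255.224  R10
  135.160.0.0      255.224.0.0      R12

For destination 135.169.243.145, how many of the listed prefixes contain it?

Prefixes containing 135.169.243.145:
  132.0.0.0/6 (132.0.0.0 - 135.255.255.255)
  135.160.0.0/11 (135.160.0.0 - 135.191.255.255)
  135.169.0.0/16 (135.169.0.0 - 135.169.255.255)
  135.169.128.0/17 (135.169.128.0 - 135.169.255.255)
  135.169.192.0/18 (135.169.192.0 - 135.169.255.255)
Total matching entries: 5.

5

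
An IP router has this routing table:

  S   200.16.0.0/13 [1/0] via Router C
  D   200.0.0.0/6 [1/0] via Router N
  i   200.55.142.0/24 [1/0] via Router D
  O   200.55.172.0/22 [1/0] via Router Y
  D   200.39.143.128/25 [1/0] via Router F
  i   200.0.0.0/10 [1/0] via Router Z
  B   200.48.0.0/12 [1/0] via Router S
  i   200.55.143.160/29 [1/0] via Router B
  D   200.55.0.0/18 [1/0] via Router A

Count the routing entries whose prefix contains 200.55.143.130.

3

Prefixes containing 200.55.143.130:
  200.0.0.0/6 (200.0.0.0 - 203.255.255.255)
  200.0.0.0/10 (200.0.0.0 - 200.63.255.255)
  200.48.0.0/12 (200.48.0.0 - 200.63.255.255)
Total matching entries: 3.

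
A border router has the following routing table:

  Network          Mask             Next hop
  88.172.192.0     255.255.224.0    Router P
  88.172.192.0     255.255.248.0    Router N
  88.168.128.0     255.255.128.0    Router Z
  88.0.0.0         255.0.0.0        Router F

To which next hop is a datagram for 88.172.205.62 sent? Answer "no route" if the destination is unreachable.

Router P

Routes whose prefix contains 88.172.205.62:
  88.0.0.0/8 (88.0.0.0 - 88.255.255.255) -> Router F
  88.172.192.0/19 (88.172.192.0 - 88.172.223.255) -> Router P
More-specific entries that do NOT match:
  88.172.192.0/21 (88.172.192.0 - 88.172.199.255) does not contain 88.172.205.62
Longest matching prefix is /19 -> next hop Router P.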